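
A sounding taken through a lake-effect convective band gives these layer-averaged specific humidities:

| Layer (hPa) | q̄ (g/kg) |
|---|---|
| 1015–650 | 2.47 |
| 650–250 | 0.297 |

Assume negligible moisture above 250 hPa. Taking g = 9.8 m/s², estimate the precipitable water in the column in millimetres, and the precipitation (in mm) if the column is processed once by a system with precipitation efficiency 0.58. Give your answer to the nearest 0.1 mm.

PW ≈ 10.4 mm; precipitation ≈ 6.0 mm

Precipitable water is the column-integrated vapour mass per unit area: PW = (1/g) Σ q̄ Δp, with q in kg/kg and Δp in Pa (1 kg/m² of water = 1 mm).
Layer 1015–650 hPa: Δp = 365 hPa = 36500 Pa, q̄ = 0.00247 kg/kg → 0.00247 × 36500 / 9.8 = 9.20 mm
Layer 650–250 hPa: Δp = 400 hPa = 40000 Pa, q̄ = 0.000297 kg/kg → 0.000297 × 40000 / 9.8 = 1.21 mm
PW = 9.20 + 1.21 = 10.41 ≈ 10.4 mm.
Precipitation = ε × PW = 0.58 × 10.4 = 6.0 mm.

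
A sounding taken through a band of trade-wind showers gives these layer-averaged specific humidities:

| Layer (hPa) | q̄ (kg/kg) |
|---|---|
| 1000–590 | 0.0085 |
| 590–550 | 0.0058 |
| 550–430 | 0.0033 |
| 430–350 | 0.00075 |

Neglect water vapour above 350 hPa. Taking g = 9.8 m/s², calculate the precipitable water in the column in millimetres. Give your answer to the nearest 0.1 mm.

PW ≈ 42.6 mm

Precipitable water is the column-integrated vapour mass per unit area: PW = (1/g) Σ q̄ Δp, with q in kg/kg and Δp in Pa (1 kg/m² of water = 1 mm).
Layer 1000–590 hPa: Δp = 410 hPa = 41000 Pa, q̄ = 0.0085 kg/kg → 0.0085 × 41000 / 9.8 = 35.56 mm
Layer 590–550 hPa: Δp = 40 hPa = 4000 Pa, q̄ = 0.0058 kg/kg → 0.0058 × 4000 / 9.8 = 2.37 mm
Layer 550–430 hPa: Δp = 120 hPa = 12000 Pa, q̄ = 0.0033 kg/kg → 0.0033 × 12000 / 9.8 = 4.04 mm
Layer 430–350 hPa: Δp = 80 hPa = 8000 Pa, q̄ = 0.00075 kg/kg → 0.00075 × 8000 / 9.8 = 0.61 mm
PW = 35.56 + 2.37 + 4.04 + 0.61 = 42.58 ≈ 42.6 mm.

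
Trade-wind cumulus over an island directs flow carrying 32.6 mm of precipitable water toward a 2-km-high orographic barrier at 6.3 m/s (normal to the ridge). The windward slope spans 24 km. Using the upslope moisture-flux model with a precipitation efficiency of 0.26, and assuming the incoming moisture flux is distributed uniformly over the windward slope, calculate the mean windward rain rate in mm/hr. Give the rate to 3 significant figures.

R ≈ 8.01 mm/hr

Incoming column moisture flux per unit ridge length: F = V × PW = 6.3 × 32.6 = 205.38 mm·m/s.
Spread over the 24 km slope with efficiency ε = 0.26: R = ε·F/W = 0.26 × 205.38 / 24000 m = 2.225e-03 mm/s.
R = 2.225e-03 × 3600 = 8.01 mm/hr.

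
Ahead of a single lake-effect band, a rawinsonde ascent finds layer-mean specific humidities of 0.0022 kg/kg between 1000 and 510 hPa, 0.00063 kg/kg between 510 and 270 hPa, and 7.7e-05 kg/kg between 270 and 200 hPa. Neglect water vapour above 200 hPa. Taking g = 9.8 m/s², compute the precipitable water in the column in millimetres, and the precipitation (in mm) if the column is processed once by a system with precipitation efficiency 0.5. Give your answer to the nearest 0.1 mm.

PW ≈ 12.6 mm; precipitation ≈ 6.3 mm

Precipitable water is the column-integrated vapour mass per unit area: PW = (1/g) Σ q̄ Δp, with q in kg/kg and Δp in Pa (1 kg/m² of water = 1 mm).
Layer 1000–510 hPa: Δp = 490 hPa = 49000 Pa, q̄ = 0.0022 kg/kg → 0.0022 × 49000 / 9.8 = 11.00 mm
Layer 510–270 hPa: Δp = 240 hPa = 24000 Pa, q̄ = 0.00063 kg/kg → 0.00063 × 24000 / 9.8 = 1.54 mm
Layer 270–200 hPa: Δp = 70 hPa = 7000 Pa, q̄ = 7.7e-05 kg/kg → 7.7e-05 × 7000 / 9.8 = 0.05 mm
PW = 11.00 + 1.54 + 0.05 = 12.59 ≈ 12.6 mm.
Precipitation = ε × PW = 0.5 × 12.6 = 6.3 mm.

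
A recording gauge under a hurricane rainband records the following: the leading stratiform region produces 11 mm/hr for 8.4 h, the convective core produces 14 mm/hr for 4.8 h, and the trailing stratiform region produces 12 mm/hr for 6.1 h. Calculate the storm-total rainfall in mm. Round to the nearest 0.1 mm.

Total = Σ Rᵢ Δtᵢ = 11 × 8.4 + 14 × 4.8 + 12 × 6.1
      = 92.4 + 67.2 + 73.2 = 232.8 mm.

total ≈ 232.8 mm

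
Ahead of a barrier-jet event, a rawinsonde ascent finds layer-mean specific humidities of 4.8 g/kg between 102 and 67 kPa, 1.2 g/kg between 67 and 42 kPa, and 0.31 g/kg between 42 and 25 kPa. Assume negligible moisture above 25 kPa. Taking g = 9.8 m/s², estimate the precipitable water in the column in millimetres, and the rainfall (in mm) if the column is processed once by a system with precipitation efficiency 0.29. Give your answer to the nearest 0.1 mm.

PW ≈ 20.7 mm; rainfall ≈ 6.0 mm

Precipitable water is the column-integrated vapour mass per unit area: PW = (1/g) Σ q̄ Δp, with q in kg/kg and Δp in Pa (1 kg/m² of water = 1 mm).
Layer 102–67 kPa: Δp = 350 hPa = 35000 Pa, q̄ = 0.0048 kg/kg → 0.0048 × 35000 / 9.8 = 17.14 mm
Layer 67–42 kPa: Δp = 250 hPa = 25000 Pa, q̄ = 0.0012 kg/kg → 0.0012 × 25000 / 9.8 = 3.06 mm
Layer 42–25 kPa: Δp = 170 hPa = 17000 Pa, q̄ = 0.00031 kg/kg → 0.00031 × 17000 / 9.8 = 0.54 mm
PW = 17.14 + 3.06 + 0.54 = 20.74 ≈ 20.7 mm.
Rainfall = ε × PW = 0.29 × 20.7 = 6.0 mm.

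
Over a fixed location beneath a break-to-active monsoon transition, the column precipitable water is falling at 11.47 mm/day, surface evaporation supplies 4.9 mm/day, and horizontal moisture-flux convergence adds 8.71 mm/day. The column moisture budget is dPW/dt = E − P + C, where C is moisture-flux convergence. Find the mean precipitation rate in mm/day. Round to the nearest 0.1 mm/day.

dPW/dt = -11.47 mm/day.
P = E + C − dPW/dt = 4.9 + (8.71) − (-11.47) = 25.1 mm/day.

P ≈ 25.1 mm/day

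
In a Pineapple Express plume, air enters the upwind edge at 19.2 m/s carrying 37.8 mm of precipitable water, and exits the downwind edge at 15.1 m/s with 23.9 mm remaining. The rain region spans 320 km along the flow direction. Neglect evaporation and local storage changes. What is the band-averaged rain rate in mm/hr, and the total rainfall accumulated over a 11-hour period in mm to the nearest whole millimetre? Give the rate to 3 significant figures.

Column moisture flux per unit crosswind length is F = V × PW.
Inflow: F_in = 19.2 × 37.8 = 725.76 mm·m/s
Outflow: F_out = 15.1 × 23.9 = 360.89 mm·m/s
Steady-state rate R = (F_in − F_out)/L = (725.76 − 360.89) / 320000 m = 1.140e-03 mm/s.
R = 1.140e-03 × 3600 = 4.10 mm/hr.
Over 11 h: total = 4.10 × 11 = 45.1 ≈ 45 mm.

R ≈ 4.10 mm/hr; total ≈ 45 mm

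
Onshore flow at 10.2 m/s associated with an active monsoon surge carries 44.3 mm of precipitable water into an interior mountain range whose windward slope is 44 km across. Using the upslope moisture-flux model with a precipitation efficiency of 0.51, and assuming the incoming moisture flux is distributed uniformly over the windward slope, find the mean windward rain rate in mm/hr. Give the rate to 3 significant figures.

R ≈ 18.9 mm/hr

Incoming column moisture flux per unit ridge length: F = V × PW = 10.2 × 44.3 = 451.86 mm·m/s.
Spread over the 44 km slope with efficiency ε = 0.51: R = ε·F/W = 0.51 × 451.86 / 44000 m = 5.237e-03 mm/s.
R = 5.237e-03 × 3600 = 18.9 mm/hr.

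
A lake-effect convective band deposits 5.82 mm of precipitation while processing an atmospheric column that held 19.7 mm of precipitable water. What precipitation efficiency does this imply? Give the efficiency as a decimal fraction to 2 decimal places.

ε ≈ 0.30

ε = precipitation / PW = 5.82 / 19.7 = 0.30.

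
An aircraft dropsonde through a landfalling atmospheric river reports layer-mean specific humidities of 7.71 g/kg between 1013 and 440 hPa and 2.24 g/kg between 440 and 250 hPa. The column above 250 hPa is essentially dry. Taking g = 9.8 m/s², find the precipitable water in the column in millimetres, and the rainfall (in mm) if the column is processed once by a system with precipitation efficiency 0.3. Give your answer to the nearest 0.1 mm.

PW ≈ 49.4 mm; rainfall ≈ 14.8 mm

Precipitable water is the column-integrated vapour mass per unit area: PW = (1/g) Σ q̄ Δp, with q in kg/kg and Δp in Pa (1 kg/m² of water = 1 mm).
Layer 1013–440 hPa: Δp = 573 hPa = 57300 Pa, q̄ = 0.00771 kg/kg → 0.00771 × 57300 / 9.8 = 45.08 mm
Layer 440–250 hPa: Δp = 190 hPa = 19000 Pa, q̄ = 0.00224 kg/kg → 0.00224 × 19000 / 9.8 = 4.34 mm
PW = 45.08 + 4.34 = 49.42 ≈ 49.4 mm.
Rainfall = ε × PW = 0.3 × 49.4 = 14.8 mm.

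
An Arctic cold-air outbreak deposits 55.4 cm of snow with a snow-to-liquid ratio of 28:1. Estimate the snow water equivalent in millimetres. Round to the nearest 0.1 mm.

SWE ≈ 19.8 mm

SWE = snow depth / ratio = 55.4 cm / 28 = 1.979 cm = 19.8 mm.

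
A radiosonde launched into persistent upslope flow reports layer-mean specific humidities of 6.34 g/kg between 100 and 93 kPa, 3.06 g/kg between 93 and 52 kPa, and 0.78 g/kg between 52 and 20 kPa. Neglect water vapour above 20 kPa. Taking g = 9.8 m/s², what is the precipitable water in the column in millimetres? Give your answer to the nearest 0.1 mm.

PW ≈ 19.9 mm

Precipitable water is the column-integrated vapour mass per unit area: PW = (1/g) Σ q̄ Δp, with q in kg/kg and Δp in Pa (1 kg/m² of water = 1 mm).
Layer 100–93 kPa: Δp = 70 hPa = 7000 Pa, q̄ = 0.00634 kg/kg → 0.00634 × 7000 / 9.8 = 4.53 mm
Layer 93–52 kPa: Δp = 410 hPa = 41000 Pa, q̄ = 0.00306 kg/kg → 0.00306 × 41000 / 9.8 = 12.80 mm
Layer 52–20 kPa: Δp = 320 hPa = 32000 Pa, q̄ = 0.00078 kg/kg → 0.00078 × 32000 / 9.8 = 2.55 mm
PW = 4.53 + 12.80 + 2.55 = 19.88 ≈ 19.9 mm.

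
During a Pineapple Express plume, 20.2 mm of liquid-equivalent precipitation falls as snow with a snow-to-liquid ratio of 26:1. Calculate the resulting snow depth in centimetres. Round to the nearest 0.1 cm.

snow depth ≈ 52.5 cm

Snow depth = liquid × ratio = 20.2 mm × 26 = 525.2 mm = 52.5 cm.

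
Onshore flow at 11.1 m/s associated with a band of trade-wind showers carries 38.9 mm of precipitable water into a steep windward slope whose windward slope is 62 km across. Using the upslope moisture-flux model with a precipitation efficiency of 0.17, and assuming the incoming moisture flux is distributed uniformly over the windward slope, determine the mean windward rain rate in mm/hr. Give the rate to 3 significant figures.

R ≈ 4.26 mm/hr

Incoming column moisture flux per unit ridge length: F = V × PW = 11.1 × 38.9 = 431.79 mm·m/s.
Spread over the 62 km slope with efficiency ε = 0.17: R = ε·F/W = 0.17 × 431.79 / 62000 m = 1.184e-03 mm/s.
R = 1.184e-03 × 3600 = 4.26 mm/hr.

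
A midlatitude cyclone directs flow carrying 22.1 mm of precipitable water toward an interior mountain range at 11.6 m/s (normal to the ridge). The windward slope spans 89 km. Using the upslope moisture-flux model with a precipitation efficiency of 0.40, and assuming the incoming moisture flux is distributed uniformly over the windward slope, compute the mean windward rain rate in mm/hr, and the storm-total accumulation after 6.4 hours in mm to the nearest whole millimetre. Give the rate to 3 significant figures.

R ≈ 4.15 mm/hr; total ≈ 27 mm

Incoming column moisture flux per unit ridge length: F = V × PW = 11.6 × 22.1 = 256.36 mm·m/s.
Spread over the 89 km slope with efficiency ε = 0.40: R = ε·F/W = 0.40 × 256.36 / 89000 m = 1.152e-03 mm/s.
R = 1.152e-03 × 3600 = 4.15 mm/hr.
Over 6.4 h: total = 4.15 × 6.4 = 26.56 ≈ 27 mm.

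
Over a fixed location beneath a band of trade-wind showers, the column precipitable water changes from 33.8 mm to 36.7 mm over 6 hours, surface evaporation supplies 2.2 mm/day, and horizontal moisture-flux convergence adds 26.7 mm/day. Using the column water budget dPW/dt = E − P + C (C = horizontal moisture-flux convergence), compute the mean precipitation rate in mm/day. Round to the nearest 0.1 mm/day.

dPW/dt = (36.7 − 33.8) mm / (6/24 day) = +11.600 mm/day.
P = E + C − dPW/dt = 2.2 + (26.7) − (+11.600) = 17.3 mm/day.

P ≈ 17.3 mm/day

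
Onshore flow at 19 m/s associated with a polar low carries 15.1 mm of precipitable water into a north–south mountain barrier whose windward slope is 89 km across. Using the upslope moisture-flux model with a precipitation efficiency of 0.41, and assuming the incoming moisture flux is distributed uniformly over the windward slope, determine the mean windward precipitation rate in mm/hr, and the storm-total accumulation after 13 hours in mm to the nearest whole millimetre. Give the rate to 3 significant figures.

R ≈ 4.76 mm/hr; total ≈ 62 mm

Incoming column moisture flux per unit ridge length: F = V × PW = 19 × 15.1 = 286.9 mm·m/s.
Spread over the 89 km slope with efficiency ε = 0.41: R = ε·F/W = 0.41 × 286.9 / 89000 m = 1.322e-03 mm/s.
R = 1.322e-03 × 3600 = 4.76 mm/hr.
Over 13 h: total = 4.76 × 13 = 61.88 ≈ 62 mm.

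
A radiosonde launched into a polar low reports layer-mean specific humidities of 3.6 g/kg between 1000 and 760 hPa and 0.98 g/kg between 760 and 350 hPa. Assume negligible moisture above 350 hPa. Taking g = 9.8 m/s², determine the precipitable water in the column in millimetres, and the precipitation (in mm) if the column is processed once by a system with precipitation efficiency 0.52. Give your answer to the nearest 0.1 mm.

PW ≈ 12.9 mm; precipitation ≈ 6.7 mm

Precipitable water is the column-integrated vapour mass per unit area: PW = (1/g) Σ q̄ Δp, with q in kg/kg and Δp in Pa (1 kg/m² of water = 1 mm).
Layer 1000–760 hPa: Δp = 240 hPa = 24000 Pa, q̄ = 0.0036 kg/kg → 0.0036 × 24000 / 9.8 = 8.82 mm
Layer 760–350 hPa: Δp = 410 hPa = 41000 Pa, q̄ = 0.00098 kg/kg → 0.00098 × 41000 / 9.8 = 4.10 mm
PW = 8.82 + 4.10 = 12.92 ≈ 12.9 mm.
Precipitation = ε × PW = 0.52 × 12.9 = 6.7 mm.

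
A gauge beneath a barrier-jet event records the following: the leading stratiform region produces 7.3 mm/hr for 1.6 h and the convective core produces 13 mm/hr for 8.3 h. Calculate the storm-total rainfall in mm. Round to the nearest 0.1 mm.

total ≈ 119.6 mm

Total = Σ Rᵢ Δtᵢ = 7.3 × 1.6 + 13 × 8.3
      = 11.68 + 107.9 = 119.6 mm.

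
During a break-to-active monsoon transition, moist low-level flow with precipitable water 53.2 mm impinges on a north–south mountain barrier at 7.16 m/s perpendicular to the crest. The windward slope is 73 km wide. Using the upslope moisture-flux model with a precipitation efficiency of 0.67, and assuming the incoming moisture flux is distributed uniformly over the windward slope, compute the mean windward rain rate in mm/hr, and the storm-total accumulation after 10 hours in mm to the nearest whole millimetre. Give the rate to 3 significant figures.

R ≈ 12.6 mm/hr; total ≈ 126 mm

Incoming column moisture flux per unit ridge length: F = V × PW = 7.16 × 53.2 = 380.912 mm·m/s.
Spread over the 73 km slope with efficiency ε = 0.67: R = ε·F/W = 0.67 × 380.912 / 73000 m = 3.496e-03 mm/s.
R = 3.496e-03 × 3600 = 12.6 mm/hr.
Over 10 h: total = 12.6 × 10 = 126 mm.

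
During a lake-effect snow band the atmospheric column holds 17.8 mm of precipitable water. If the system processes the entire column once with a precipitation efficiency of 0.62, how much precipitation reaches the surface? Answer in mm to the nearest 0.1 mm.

Precipitation = ε × PW = 0.62 × 17.8 = 11.0 mm.

precipitation ≈ 11.0 mm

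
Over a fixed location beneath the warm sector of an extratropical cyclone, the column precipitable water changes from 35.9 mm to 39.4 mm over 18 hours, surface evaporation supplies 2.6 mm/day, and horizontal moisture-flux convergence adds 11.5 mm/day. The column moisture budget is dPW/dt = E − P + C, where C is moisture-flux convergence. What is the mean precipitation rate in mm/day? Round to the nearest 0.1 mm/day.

P ≈ 9.4 mm/day

dPW/dt = (39.4 − 35.9) mm / (18/24 day) = +4.667 mm/day.
P = E + C − dPW/dt = 2.6 + (11.5) − (+4.667) = 9.4 mm/day.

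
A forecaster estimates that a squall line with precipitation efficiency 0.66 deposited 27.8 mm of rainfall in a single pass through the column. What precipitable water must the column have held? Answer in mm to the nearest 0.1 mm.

PW = rainfall / ε = 27.8 / 0.66 = 42.1 mm.

PW ≈ 42.1 mm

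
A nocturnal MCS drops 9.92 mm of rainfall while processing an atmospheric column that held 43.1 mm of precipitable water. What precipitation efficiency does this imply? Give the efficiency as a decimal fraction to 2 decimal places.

ε = rainfall / PW = 9.92 / 43.1 = 0.23.

ε ≈ 0.23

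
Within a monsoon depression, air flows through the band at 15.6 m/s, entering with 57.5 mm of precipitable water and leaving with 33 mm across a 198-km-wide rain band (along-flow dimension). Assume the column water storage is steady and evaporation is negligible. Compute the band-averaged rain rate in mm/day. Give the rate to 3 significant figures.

R ≈ 167 mm/day

Column moisture flux per unit crosswind length is F = V × PW.
Inflow: F_in = 15.6 × 57.5 = 897 mm·m/s
Outflow: F_out = 15.6 × 33 = 514.8 mm·m/s
Steady-state rate R = (F_in − F_out)/L = (897 − 514.8) / 198000 m = 1.930e-03 mm/s.
R = 1.930e-03 × 3600 × 24 = 167 mm/day.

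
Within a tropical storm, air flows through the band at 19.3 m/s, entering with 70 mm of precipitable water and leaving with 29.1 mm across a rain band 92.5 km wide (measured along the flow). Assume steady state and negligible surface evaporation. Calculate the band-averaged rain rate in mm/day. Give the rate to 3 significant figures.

Column moisture flux per unit crosswind length is F = V × PW.
Inflow: F_in = 19.3 × 70 = 1351 mm·m/s
Outflow: F_out = 19.3 × 29.1 = 561.63 mm·m/s
Steady-state rate R = (F_in − F_out)/L = (1351 − 561.63) / 92500 m = 8.534e-03 mm/s.
R = 8.534e-03 × 3600 × 24 = 737 mm/day.

R ≈ 737 mm/day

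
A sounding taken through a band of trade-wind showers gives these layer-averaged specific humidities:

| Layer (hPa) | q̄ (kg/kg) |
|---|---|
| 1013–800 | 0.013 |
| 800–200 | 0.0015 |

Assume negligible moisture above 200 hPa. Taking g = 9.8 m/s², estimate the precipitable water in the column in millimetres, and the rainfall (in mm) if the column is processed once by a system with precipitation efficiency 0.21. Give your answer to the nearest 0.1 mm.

Precipitable water is the column-integrated vapour mass per unit area: PW = (1/g) Σ q̄ Δp, with q in kg/kg and Δp in Pa (1 kg/m² of water = 1 mm).
Layer 1013–800 hPa: Δp = 213 hPa = 21300 Pa, q̄ = 0.013 kg/kg → 0.013 × 21300 / 9.8 = 28.26 mm
Layer 800–200 hPa: Δp = 600 hPa = 60000 Pa, q̄ = 0.0015 kg/kg → 0.0015 × 60000 / 9.8 = 9.18 mm
PW = 28.26 + 9.18 = 37.44 ≈ 37.4 mm.
Rainfall = ε × PW = 0.21 × 37.4 = 7.9 mm.

PW ≈ 37.4 mm; rainfall ≈ 7.9 mm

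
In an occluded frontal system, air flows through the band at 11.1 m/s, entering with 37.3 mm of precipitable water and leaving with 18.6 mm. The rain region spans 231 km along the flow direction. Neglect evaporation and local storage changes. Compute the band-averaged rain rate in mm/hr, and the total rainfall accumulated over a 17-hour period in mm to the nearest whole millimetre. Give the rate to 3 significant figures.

Column moisture flux per unit crosswind length is F = V × PW.
Inflow: F_in = 11.1 × 37.3 = 414.03 mm·m/s
Outflow: F_out = 11.1 × 18.6 = 206.46 mm·m/s
Steady-state rate R = (F_in − F_out)/L = (414.03 − 206.46) / 231000 m = 8.986e-04 mm/s.
R = 8.986e-04 × 3600 = 3.23 mm/hr.
Over 17 h: total = 3.23 × 17 = 54.91 ≈ 55 mm.

R ≈ 3.23 mm/hr; total ≈ 55 mm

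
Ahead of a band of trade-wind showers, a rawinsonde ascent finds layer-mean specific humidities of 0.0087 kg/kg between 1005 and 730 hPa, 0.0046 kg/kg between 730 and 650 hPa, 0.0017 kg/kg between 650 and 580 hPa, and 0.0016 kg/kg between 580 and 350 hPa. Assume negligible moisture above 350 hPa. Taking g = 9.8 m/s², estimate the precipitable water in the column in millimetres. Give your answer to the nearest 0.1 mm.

PW ≈ 33.1 mm

Precipitable water is the column-integrated vapour mass per unit area: PW = (1/g) Σ q̄ Δp, with q in kg/kg and Δp in Pa (1 kg/m² of water = 1 mm).
Layer 1005–730 hPa: Δp = 275 hPa = 27500 Pa, q̄ = 0.0087 kg/kg → 0.0087 × 27500 / 9.8 = 24.41 mm
Layer 730–650 hPa: Δp = 80 hPa = 8000 Pa, q̄ = 0.0046 kg/kg → 0.0046 × 8000 / 9.8 = 3.76 mm
Layer 650–580 hPa: Δp = 70 hPa = 7000 Pa, q̄ = 0.0017 kg/kg → 0.0017 × 7000 / 9.8 = 1.21 mm
Layer 580–350 hPa: Δp = 230 hPa = 23000 Pa, q̄ = 0.0016 kg/kg → 0.0016 × 23000 / 9.8 = 3.76 mm
PW = 24.41 + 3.76 + 1.21 + 3.76 = 33.14 ≈ 33.1 mm.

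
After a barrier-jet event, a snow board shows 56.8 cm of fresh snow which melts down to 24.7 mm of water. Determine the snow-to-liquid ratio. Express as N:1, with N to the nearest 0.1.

Ratio = snow depth / SWE = 568 mm / 24.7 mm = 23.0, i.e. 23.0:1.

ratio ≈ 23.0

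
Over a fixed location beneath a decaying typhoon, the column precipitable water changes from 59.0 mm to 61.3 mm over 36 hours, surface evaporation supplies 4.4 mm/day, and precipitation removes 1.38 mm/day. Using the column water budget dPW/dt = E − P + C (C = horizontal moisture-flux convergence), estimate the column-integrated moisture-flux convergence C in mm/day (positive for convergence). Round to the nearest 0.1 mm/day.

dPW/dt = (61.3 − 59.0) mm / (36/24 day) = +1.533 mm/day.
C = dPW/dt − E + P = (+1.533) − 4.4 + 1.38 = -1.5 mm/day.

C ≈ -1.5 mm/day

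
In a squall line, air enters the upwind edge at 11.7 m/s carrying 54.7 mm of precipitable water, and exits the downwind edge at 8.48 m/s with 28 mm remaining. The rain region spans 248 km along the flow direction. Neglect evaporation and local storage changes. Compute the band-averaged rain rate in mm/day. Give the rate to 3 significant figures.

R ≈ 140 mm/day

Column moisture flux per unit crosswind length is F = V × PW.
Inflow: F_in = 11.7 × 54.7 = 639.99 mm·m/s
Outflow: F_out = 8.48 × 28 = 237.44 mm·m/s
Steady-state rate R = (F_in − F_out)/L = (639.99 − 237.44) / 248000 m = 1.623e-03 mm/s.
R = 1.623e-03 × 3600 × 24 = 140 mm/day.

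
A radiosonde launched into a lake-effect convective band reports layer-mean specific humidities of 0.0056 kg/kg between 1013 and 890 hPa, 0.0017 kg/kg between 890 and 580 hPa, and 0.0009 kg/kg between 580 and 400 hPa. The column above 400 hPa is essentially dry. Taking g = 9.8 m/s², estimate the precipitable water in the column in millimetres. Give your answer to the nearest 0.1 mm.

PW ≈ 14.1 mm

Precipitable water is the column-integrated vapour mass per unit area: PW = (1/g) Σ q̄ Δp, with q in kg/kg and Δp in Pa (1 kg/m² of water = 1 mm).
Layer 1013–890 hPa: Δp = 123 hPa = 12300 Pa, q̄ = 0.0056 kg/kg → 0.0056 × 12300 / 9.8 = 7.03 mm
Layer 890–580 hPa: Δp = 310 hPa = 31000 Pa, q̄ = 0.0017 kg/kg → 0.0017 × 31000 / 9.8 = 5.38 mm
Layer 580–400 hPa: Δp = 180 hPa = 18000 Pa, q̄ = 0.0009 kg/kg → 0.0009 × 18000 / 9.8 = 1.65 mm
PW = 7.03 + 5.38 + 1.65 = 14.06 ≈ 14.1 mm.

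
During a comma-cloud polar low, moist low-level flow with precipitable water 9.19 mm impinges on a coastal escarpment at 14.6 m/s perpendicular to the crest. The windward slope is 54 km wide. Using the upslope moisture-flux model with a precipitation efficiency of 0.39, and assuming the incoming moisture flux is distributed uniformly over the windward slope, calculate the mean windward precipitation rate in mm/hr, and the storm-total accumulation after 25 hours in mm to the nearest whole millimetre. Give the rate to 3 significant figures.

R ≈ 3.49 mm/hr; total ≈ 87 mm

Incoming column moisture flux per unit ridge length: F = V × PW = 14.6 × 9.19 = 134.174 mm·m/s.
Spread over the 54 km slope with efficiency ε = 0.39: R = ε·F/W = 0.39 × 134.174 / 54000 m = 9.690e-04 mm/s.
R = 9.690e-04 × 3600 = 3.49 mm/hr.
Over 25 h: total = 3.49 × 25 = 87.25 ≈ 87 mm.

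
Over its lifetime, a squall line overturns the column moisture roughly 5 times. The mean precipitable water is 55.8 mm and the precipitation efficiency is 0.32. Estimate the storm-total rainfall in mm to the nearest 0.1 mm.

rainfall ≈ 89.3 mm

Each cycle deposits ε × PW = 0.32 × 55.8 = 17.856 mm.
Over 5 cycles: 5 × 17.856 = 89.3 mm.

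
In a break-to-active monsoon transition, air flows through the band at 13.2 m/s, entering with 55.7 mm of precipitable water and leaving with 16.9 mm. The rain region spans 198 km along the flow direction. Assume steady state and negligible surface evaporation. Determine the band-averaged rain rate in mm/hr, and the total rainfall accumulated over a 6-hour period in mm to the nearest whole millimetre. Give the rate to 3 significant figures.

R ≈ 9.31 mm/hr; total ≈ 56 mm

Column moisture flux per unit crosswind length is F = V × PW.
Inflow: F_in = 13.2 × 55.7 = 735.24 mm·m/s
Outflow: F_out = 13.2 × 16.9 = 223.08 mm·m/s
Steady-state rate R = (F_in − F_out)/L = (735.24 − 223.08) / 198000 m = 2.587e-03 mm/s.
R = 2.587e-03 × 3600 = 9.31 mm/hr.
Over 6 h: total = 9.31 × 6 = 55.86 ≈ 56 mm.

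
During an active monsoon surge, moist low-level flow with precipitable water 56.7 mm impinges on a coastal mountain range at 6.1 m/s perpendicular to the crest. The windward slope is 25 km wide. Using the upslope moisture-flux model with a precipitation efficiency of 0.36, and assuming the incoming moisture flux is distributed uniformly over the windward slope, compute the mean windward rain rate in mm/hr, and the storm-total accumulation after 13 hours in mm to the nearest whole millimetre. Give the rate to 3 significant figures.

R ≈ 17.9 mm/hr; total ≈ 233 mm

Incoming column moisture flux per unit ridge length: F = V × PW = 6.1 × 56.7 = 345.87 mm·m/s.
Spread over the 25 km slope with efficiency ε = 0.36: R = ε·F/W = 0.36 × 345.87 / 25000 m = 4.981e-03 mm/s.
R = 4.981e-03 × 3600 = 17.9 mm/hr.
Over 13 h: total = 17.9 × 13 = 232.7 ≈ 233 mm.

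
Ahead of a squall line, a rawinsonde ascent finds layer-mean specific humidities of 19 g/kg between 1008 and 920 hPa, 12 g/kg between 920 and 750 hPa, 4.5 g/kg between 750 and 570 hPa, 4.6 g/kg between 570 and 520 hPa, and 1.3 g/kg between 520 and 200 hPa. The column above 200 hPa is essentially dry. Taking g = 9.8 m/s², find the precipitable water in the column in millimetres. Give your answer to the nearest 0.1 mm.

Precipitable water is the column-integrated vapour mass per unit area: PW = (1/g) Σ q̄ Δp, with q in kg/kg and Δp in Pa (1 kg/m² of water = 1 mm).
Layer 1008–920 hPa: Δp = 88 hPa = 8800 Pa, q̄ = 0.019 kg/kg → 0.019 × 8800 / 9.8 = 17.06 mm
Layer 920–750 hPa: Δp = 170 hPa = 17000 Pa, q̄ = 0.012 kg/kg → 0.012 × 17000 / 9.8 = 20.82 mm
Layer 750–570 hPa: Δp = 180 hPa = 18000 Pa, q̄ = 0.0045 kg/kg → 0.0045 × 18000 / 9.8 = 8.27 mm
Layer 570–520 hPa: Δp = 50 hPa = 5000 Pa, q̄ = 0.0046 kg/kg → 0.0046 × 5000 / 9.8 = 2.35 mm
Layer 520–200 hPa: Δp = 320 hPa = 32000 Pa, q̄ = 0.0013 kg/kg → 0.0013 × 32000 / 9.8 = 4.24 mm
PW = 17.06 + 20.82 + 8.27 + 2.35 + 4.24 = 52.74 ≈ 52.7 mm.

PW ≈ 52.7 mm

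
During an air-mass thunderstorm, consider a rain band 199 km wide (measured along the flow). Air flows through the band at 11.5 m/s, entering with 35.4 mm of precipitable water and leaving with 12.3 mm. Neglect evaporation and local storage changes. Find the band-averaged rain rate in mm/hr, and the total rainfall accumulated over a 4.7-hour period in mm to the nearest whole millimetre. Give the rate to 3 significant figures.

R ≈ 4.81 mm/hr; total ≈ 23 mm

Column moisture flux per unit crosswind length is F = V × PW.
Inflow: F_in = 11.5 × 35.4 = 407.1 mm·m/s
Outflow: F_out = 11.5 × 12.3 = 141.45 mm·m/s
Steady-state rate R = (F_in − F_out)/L = (407.1 − 141.45) / 199000 m = 1.335e-03 mm/s.
R = 1.335e-03 × 3600 = 4.81 mm/hr.
Over 4.7 h: total = 4.81 × 4.7 = 22.607 ≈ 23 mm.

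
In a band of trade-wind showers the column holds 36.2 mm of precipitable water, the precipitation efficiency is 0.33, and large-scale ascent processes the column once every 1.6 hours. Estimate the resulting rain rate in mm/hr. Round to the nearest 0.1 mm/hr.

Each overturning extracts ε × PW = 0.33 × 36.2 = 11.946 mm.
Rate = ε·PW / τ = 11.946 / 1.6 h = 7.5 mm/hr.

R ≈ 7.5 mm/hr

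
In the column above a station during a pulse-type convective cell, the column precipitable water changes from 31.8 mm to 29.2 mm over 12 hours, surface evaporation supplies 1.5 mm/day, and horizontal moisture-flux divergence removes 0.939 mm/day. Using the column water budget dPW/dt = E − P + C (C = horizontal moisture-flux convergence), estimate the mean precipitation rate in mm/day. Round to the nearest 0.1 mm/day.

P ≈ 5.8 mm/day

dPW/dt = (29.2 − 31.8) mm / (12/24 day) = -5.200 mm/day.
P = E + C − dPW/dt = 1.5 + (-0.939) − (-5.200) = 5.8 mm/day.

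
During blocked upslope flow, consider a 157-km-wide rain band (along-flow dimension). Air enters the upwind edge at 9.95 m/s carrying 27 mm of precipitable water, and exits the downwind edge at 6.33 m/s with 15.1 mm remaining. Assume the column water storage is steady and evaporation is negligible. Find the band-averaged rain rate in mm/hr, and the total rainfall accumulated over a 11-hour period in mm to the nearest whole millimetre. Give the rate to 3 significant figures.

R ≈ 3.97 mm/hr; total ≈ 44 mm

Column moisture flux per unit crosswind length is F = V × PW.
Inflow: F_in = 9.95 × 27 = 268.65 mm·m/s
Outflow: F_out = 6.33 × 15.1 = 95.583 mm·m/s
Steady-state rate R = (F_in − F_out)/L = (268.65 − 95.583) / 157000 m = 1.102e-03 mm/s.
R = 1.102e-03 × 3600 = 3.97 mm/hr.
Over 11 h: total = 3.97 × 11 = 43.67 ≈ 44 mm.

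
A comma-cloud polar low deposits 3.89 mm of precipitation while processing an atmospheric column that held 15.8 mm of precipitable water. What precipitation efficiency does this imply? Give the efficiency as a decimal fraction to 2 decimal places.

ε ≈ 0.25

ε = precipitation / PW = 3.89 / 15.8 = 0.25.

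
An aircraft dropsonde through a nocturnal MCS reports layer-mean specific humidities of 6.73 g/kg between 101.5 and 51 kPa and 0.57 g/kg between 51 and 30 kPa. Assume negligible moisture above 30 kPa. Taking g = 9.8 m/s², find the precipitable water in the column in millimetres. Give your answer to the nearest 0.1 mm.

Precipitable water is the column-integrated vapour mass per unit area: PW = (1/g) Σ q̄ Δp, with q in kg/kg and Δp in Pa (1 kg/m² of water = 1 mm).
Layer 101.5–51 kPa: Δp = 505 hPa = 50500 Pa, q̄ = 0.00673 kg/kg → 0.00673 × 50500 / 9.8 = 34.68 mm
Layer 51–30 kPa: Δp = 210 hPa = 21000 Pa, q̄ = 0.00057 kg/kg → 0.00057 × 21000 / 9.8 = 1.22 mm
PW = 34.68 + 1.22 = 35.90 ≈ 35.9 mm.

PW ≈ 35.9 mm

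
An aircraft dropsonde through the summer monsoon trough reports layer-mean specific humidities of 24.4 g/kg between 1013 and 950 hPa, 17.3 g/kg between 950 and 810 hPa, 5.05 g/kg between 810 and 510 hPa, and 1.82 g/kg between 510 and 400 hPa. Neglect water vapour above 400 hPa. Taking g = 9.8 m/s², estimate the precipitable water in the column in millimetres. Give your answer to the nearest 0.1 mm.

Precipitable water is the column-integrated vapour mass per unit area: PW = (1/g) Σ q̄ Δp, with q in kg/kg and Δp in Pa (1 kg/m² of water = 1 mm).
Layer 1013–950 hPa: Δp = 63 hPa = 6300 Pa, q̄ = 0.0244 kg/kg → 0.0244 × 6300 / 9.8 = 15.69 mm
Layer 950–810 hPa: Δp = 140 hPa = 14000 Pa, q̄ = 0.0173 kg/kg → 0.0173 × 14000 / 9.8 = 24.71 mm
Layer 810–510 hPa: Δp = 300 hPa = 30000 Pa, q̄ = 0.00505 kg/kg → 0.00505 × 30000 / 9.8 = 15.46 mm
Layer 510–400 hPa: Δp = 110 hPa = 11000 Pa, q̄ = 0.00182 kg/kg → 0.00182 × 11000 / 9.8 = 2.04 mm
PW = 15.69 + 24.71 + 15.46 + 2.04 = 57.90 ≈ 57.9 mm.

PW ≈ 57.9 mm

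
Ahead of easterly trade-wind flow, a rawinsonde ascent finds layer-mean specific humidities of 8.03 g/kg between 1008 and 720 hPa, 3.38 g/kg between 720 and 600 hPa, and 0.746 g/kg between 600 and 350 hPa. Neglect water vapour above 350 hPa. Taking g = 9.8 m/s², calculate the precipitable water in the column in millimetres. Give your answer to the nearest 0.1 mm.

Precipitable water is the column-integrated vapour mass per unit area: PW = (1/g) Σ q̄ Δp, with q in kg/kg and Δp in Pa (1 kg/m² of water = 1 mm).
Layer 1008–720 hPa: Δp = 288 hPa = 28800 Pa, q̄ = 0.00803 kg/kg → 0.00803 × 28800 / 9.8 = 23.60 mm
Layer 720–600 hPa: Δp = 120 hPa = 12000 Pa, q̄ = 0.00338 kg/kg → 0.00338 × 12000 / 9.8 = 4.14 mm
Layer 600–350 hPa: Δp = 250 hPa = 25000 Pa, q̄ = 0.000746 kg/kg → 0.000746 × 25000 / 9.8 = 1.90 mm
PW = 23.60 + 4.14 + 1.90 = 29.64 ≈ 29.6 mm.

PW ≈ 29.6 mm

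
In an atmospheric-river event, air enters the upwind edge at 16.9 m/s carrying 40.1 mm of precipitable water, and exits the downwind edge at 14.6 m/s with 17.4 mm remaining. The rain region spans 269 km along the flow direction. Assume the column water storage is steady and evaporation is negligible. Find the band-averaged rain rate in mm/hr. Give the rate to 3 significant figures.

R ≈ 5.67 mm/hr

Column moisture flux per unit crosswind length is F = V × PW.
Inflow: F_in = 16.9 × 40.1 = 677.69 mm·m/s
Outflow: F_out = 14.6 × 17.4 = 254.04 mm·m/s
Steady-state rate R = (F_in − F_out)/L = (677.69 − 254.04) / 269000 m = 1.575e-03 mm/s.
R = 1.575e-03 × 3600 = 5.67 mm/hr.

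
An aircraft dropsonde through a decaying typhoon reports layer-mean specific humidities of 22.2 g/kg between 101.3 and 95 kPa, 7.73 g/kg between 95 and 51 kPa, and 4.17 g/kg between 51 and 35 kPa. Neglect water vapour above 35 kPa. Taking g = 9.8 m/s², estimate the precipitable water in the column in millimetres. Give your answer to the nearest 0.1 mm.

Precipitable water is the column-integrated vapour mass per unit area: PW = (1/g) Σ q̄ Δp, with q in kg/kg and Δp in Pa (1 kg/m² of water = 1 mm).
Layer 101.3–95 kPa: Δp = 63 hPa = 6300 Pa, q̄ = 0.0222 kg/kg → 0.0222 × 6300 / 9.8 = 14.27 mm
Layer 95–51 kPa: Δp = 440 hPa = 44000 Pa, q̄ = 0.00773 kg/kg → 0.00773 × 44000 / 9.8 = 34.71 mm
Layer 51–35 kPa: Δp = 160 hPa = 16000 Pa, q̄ = 0.00417 kg/kg → 0.00417 × 16000 / 9.8 = 6.81 mm
PW = 14.27 + 34.71 + 6.81 = 55.79 ≈ 55.8 mm.

PW ≈ 55.8 mm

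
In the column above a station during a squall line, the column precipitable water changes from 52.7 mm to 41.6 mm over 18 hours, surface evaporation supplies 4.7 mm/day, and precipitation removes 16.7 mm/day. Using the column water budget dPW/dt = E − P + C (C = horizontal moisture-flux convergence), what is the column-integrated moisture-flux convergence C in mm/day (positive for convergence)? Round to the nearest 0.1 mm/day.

C ≈ -2.8 mm/day

dPW/dt = (41.6 − 52.7) mm / (18/24 day) = -14.800 mm/day.
C = dPW/dt − E + P = (-14.800) − 4.7 + 16.7 = -2.8 mm/day.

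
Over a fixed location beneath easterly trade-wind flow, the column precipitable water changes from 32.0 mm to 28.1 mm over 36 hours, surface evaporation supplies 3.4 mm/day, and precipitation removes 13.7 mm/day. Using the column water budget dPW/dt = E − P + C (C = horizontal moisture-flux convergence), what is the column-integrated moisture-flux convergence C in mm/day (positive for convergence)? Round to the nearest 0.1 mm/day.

C ≈ 7.7 mm/day

dPW/dt = (28.1 − 32.0) mm / (36/24 day) = -2.600 mm/day.
C = dPW/dt − E + P = (-2.600) − 3.4 + 13.7 = 7.7 mm/day.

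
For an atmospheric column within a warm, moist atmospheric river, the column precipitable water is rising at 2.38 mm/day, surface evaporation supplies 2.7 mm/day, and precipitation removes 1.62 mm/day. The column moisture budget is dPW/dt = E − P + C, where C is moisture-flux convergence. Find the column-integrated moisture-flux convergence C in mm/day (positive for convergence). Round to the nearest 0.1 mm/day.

dPW/dt = +2.38 mm/day.
C = dPW/dt − E + P = (+2.38) − 2.7 + 1.62 = 1.3 mm/day.

C ≈ 1.3 mm/day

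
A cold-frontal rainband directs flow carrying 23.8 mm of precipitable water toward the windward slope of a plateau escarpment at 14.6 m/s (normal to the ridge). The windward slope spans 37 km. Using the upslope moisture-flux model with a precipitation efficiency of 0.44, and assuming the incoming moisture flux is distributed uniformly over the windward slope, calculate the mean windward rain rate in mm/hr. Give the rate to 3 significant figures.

Incoming column moisture flux per unit ridge length: F = V × PW = 14.6 × 23.8 = 347.48 mm·m/s.
Spread over the 37 km slope with efficiency ε = 0.44: R = ε·F/W = 0.44 × 347.48 / 37000 m = 4.132e-03 mm/s.
R = 4.132e-03 × 3600 = 14.9 mm/hr.

R ≈ 14.9 mm/hr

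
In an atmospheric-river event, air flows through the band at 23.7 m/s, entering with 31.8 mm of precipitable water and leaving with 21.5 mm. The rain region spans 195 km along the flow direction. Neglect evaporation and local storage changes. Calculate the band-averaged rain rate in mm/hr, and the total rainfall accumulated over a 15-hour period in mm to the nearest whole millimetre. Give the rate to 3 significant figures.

R ≈ 4.51 mm/hr; total ≈ 68 mm

Column moisture flux per unit crosswind length is F = V × PW.
Inflow: F_in = 23.7 × 31.8 = 753.66 mm·m/s
Outflow: F_out = 23.7 × 21.5 = 509.55 mm·m/s
Steady-state rate R = (F_in − F_out)/L = (753.66 − 509.55) / 195000 m = 1.252e-03 mm/s.
R = 1.252e-03 × 3600 = 4.51 mm/hr.
Over 15 h: total = 4.51 × 15 = 67.65 ≈ 68 mm.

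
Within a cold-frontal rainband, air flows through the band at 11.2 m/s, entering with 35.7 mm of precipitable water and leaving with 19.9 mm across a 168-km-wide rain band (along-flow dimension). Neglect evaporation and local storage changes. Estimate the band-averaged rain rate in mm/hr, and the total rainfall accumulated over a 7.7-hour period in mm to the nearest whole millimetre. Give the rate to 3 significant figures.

Column moisture flux per unit crosswind length is F = V × PW.
Inflow: F_in = 11.2 × 35.7 = 399.84 mm·m/s
Outflow: F_out = 11.2 × 19.9 = 222.88 mm·m/s
Steady-state rate R = (F_in − F_out)/L = (399.84 − 222.88) / 168000 m = 1.053e-03 mm/s.
R = 1.053e-03 × 3600 = 3.79 mm/hr.
Over 7.7 h: total = 3.79 × 7.7 = 29.183 ≈ 29 mm.

R ≈ 3.79 mm/hr; total ≈ 29 mm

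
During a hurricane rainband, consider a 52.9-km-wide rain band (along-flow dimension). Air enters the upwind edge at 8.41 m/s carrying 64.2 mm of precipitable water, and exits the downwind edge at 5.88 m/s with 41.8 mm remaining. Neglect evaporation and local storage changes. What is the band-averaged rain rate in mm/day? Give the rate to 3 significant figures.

Column moisture flux per unit crosswind length is F = V × PW.
Inflow: F_in = 8.41 × 64.2 = 539.922 mm·m/s
Outflow: F_out = 5.88 × 41.8 = 245.784 mm·m/s
Steady-state rate R = (F_in − F_out)/L = (539.922 − 245.784) / 52900 m = 5.560e-03 mm/s.
R = 5.560e-03 × 3600 × 24 = 480 mm/day.

R ≈ 480 mm/day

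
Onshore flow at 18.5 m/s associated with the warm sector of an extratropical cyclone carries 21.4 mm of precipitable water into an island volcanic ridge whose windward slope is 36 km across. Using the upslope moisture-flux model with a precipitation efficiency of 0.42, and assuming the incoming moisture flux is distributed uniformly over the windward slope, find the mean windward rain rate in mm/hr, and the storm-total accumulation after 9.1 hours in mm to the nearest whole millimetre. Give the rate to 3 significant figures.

R ≈ 16.6 mm/hr; total ≈ 151 mm

Incoming column moisture flux per unit ridge length: F = V × PW = 18.5 × 21.4 = 395.9 mm·m/s.
Spread over the 36 km slope with efficiency ε = 0.42: R = ε·F/W = 0.42 × 395.9 / 36000 m = 4.619e-03 mm/s.
R = 4.619e-03 × 3600 = 16.6 mm/hr.
Over 9.1 h: total = 16.6 × 9.1 = 151.06 ≈ 151 mm.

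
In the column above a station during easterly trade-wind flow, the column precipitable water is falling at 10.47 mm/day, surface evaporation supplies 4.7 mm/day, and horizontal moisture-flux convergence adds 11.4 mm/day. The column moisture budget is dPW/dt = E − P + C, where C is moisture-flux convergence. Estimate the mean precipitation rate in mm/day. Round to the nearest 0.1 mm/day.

dPW/dt = -10.47 mm/day.
P = E + C − dPW/dt = 4.7 + (11.4) − (-10.47) = 26.6 mm/day.

P ≈ 26.6 mm/day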